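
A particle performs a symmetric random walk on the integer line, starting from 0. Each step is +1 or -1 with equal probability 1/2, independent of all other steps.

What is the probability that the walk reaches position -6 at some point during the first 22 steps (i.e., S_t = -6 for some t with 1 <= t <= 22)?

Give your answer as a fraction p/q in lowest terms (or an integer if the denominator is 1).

Answer: 440485/2097152

Derivation:
Count via complement. Let g(t,s) = #length-t paths at position s with S_1..S_t all ≠ -6.
g(t,s) = g(t-1,s-1) + g(t-1,s+1) for s ≠ -6; g(t,-6) = 0.
t=0: g(0,0)=1
t=1: g(1,-1)=1 g(1,1)=1
t=2: g(2,-2)=1 g(2,0)=2 g(2,2)=1
t=3: g(3,-3)=1 g(3,-1)=3 g(3,1)=3 g(3,3)=1
t=4: g(4,-4)=1 g(4,-2)=4 g(4,0)=6 g(4,2)=4 g(4,4)=1
t=5: g(5,-5)=1 g(5,-3)=5 g(5,-1)=10 g(5,1)=10 g(5,3)=5 g(5,5)=1
t=6: g(6,-4)=6 g(6,-2)=15 g(6,0)=20 g(6,2)=15 g(6,4)=6 g(6,6)=1
t=7: g(7,-5)=6 g(7,-3)=21 g(7,-1)=35 g(7,1)=35 g(7,3)=21 g(7,5)=7 g(7,7)=1
t=8: g(8,-4)=27 g(8,-2)=56 g(8,0)=70 g(8,2)=56 g(8,4)=28 g(8,6)=8 g(8,8)=1
t=9: g(9,-5)=27 g(9,-3)=83 g(9,-1)=126 g(9,1)=126 g(9,3)=84 g(9,5)=36 g(9,7)=9 g(9,9)=1
t=10: g(10,-4)=110 g(10,-2)=209 g(10,0)=252 g(10,2)=210 g(10,4)=120 g(10,6)=45 g(10,8)=10 g(10,10)=1
t=11: g(11,-5)=110 g(11,-3)=319 g(11,-1)=461 g(11,1)=462 g(11,3)=330 g(11,5)=165 g(11,7)=55 g(11,9)=11 g(11,11)=1
t=12: g(12,-4)=429 g(12,-2)=780 g(12,0)=923 g(12,2)=792 g(12,4)=495 g(12,6)=220 g(12,8)=66 g(12,10)=12 g(12,12)=1
t=13: g(13,-5)=429 g(13,-3)=1209 g(13,-1)=1703 g(13,1)=1715 g(13,3)=1287 g(13,5)=715 g(13,7)=286 g(13,9)=78 g(13,11)=13 g(13,13)=1
t=14: g(14,-4)=1638 g(14,-2)=2912 g(14,0)=3418 g(14,2)=3002 g(14,4)=2002 g(14,6)=1001 g(14,8)=364 g(14,10)=91 g(14,12)=14 g(14,14)=1
t=15: g(15,-5)=1638 g(15,-3)=4550 g(15,-1)=6330 g(15,1)=6420 g(15,3)=5004 g(15,5)=3003 g(15,7)=1365 g(15,9)=455 g(15,11)=105 g(15,13)=15 g(15,15)=1
t=16: g(16,-4)=6188 g(16,-2)=10880 g(16,0)=12750 g(16,2)=11424 g(16,4)=8007 g(16,6)=4368 g(16,8)=1820 g(16,10)=560 g(16,12)=120 g(16,14)=16 g(16,16)=1
t=17: g(17,-5)=6188 g(17,-3)=17068 g(17,-1)=23630 g(17,1)=24174 g(17,3)=19431 g(17,5)=12375 g(17,7)=6188 g(17,9)=2380 g(17,11)=680 g(17,13)=136 g(17,15)=17 g(17,17)=1
t=18: g(18,-4)=23256 g(18,-2)=40698 g(18,0)=47804 g(18,2)=43605 g(18,4)=31806 g(18,6)=18563 g(18,8)=8568 g(18,10)=3060 g(18,12)=816 g(18,14)=153 g(18,16)=18 g(18,18)=1
t=19: g(19,-5)=23256 g(19,-3)=63954 g(19,-1)=88502 g(19,1)=91409 g(19,3)=75411 g(19,5)=50369 g(19,7)=27131 g(19,9)=11628 g(19,11)=3876 g(19,13)=969 g(19,15)=171 g(19,17)=19 g(19,19)=1
t=20: g(20,-4)=87210 g(20,-2)=152456 g(20,0)=179911 g(20,2)=166820 g(20,4)=125780 g(20,6)=77500 g(20,8)=38759 g(20,10)=15504 g(20,12)=4845 g(20,14)=1140 g(20,16)=190 g(20,18)=20 g(20,20)=1
t=21: g(21,-5)=87210 g(21,-3)=239666 g(21,-1)=332367 g(21,1)=346731 g(21,3)=292600 g(21,5)=203280 g(21,7)=116259 g(21,9)=54263 g(21,11)=20349 g(21,13)=5985 g(21,15)=1330 g(21,17)=210 g(21,19)=21 g(21,21)=1
t=22: g(22,-4)=326876 g(22,-2)=572033 g(22,0)=679098 g(22,2)=639331 g(22,4)=495880 g(22,6)=319539 g(22,8)=170522 g(22,10)=74612 g(22,12)=26334 g(22,14)=7315 g(22,16)=1540 g(22,18)=231 g(22,20)=22 g(22,22)=1
Paths never hitting -6: Σ_s g(22,s) = 3313334
Paths hitting -6: 2^22 - 3313334 = 880970
P = 880970/4194304 = 440485/2097152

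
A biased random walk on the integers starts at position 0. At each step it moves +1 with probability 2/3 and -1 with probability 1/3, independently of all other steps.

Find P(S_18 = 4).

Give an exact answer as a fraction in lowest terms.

Answer: 7241728/43046721

Derivation:
To reach position 4 after 18 steps: need 11 steps of +1 and 7 steps of -1.
Number of such sequences: C(18,11) = 31824
Each has probability (2/3)^11 · (1/3)^7 = 2048/387420489
P = 31824 · 2048/387420489 = 7241728/43046721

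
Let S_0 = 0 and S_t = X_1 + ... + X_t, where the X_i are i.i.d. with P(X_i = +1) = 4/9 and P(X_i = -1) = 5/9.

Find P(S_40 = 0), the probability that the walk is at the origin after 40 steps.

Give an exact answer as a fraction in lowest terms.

Answer: 1606028464488448000000000000000000000/16423203268260658146231467800709255289

Derivation:
To be at 0 after 40 steps: need exactly 20 steps of +1 and 20 of -1.
Number of such sequences: C(40,20) = 137846528820
Each has probability (4/9)^20 · (5/9)^20 = 104857600000000000000000000/147808829414345923316083210206383297601
P = 137846528820 · 104857600000000000000000000/147808829414345923316083210206383297601 = 1606028464488448000000000000000000000/16423203268260658146231467800709255289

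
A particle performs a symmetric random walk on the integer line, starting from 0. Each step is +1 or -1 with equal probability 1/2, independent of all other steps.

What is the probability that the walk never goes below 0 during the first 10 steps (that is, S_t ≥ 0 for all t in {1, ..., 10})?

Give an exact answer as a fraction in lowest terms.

Let f(t,s) = #length-t paths at position s with S_1..S_t all ≥ 0.
f(t,s) = f(t-1,s-1) + f(t-1,s+1) for s ≥ 0; f(t,s) = 0 for s < 0.
t=0: f(0,0)=1
t=1: f(1,1)=1
t=2: f(2,0)=1 f(2,2)=1
t=3: f(3,1)=2 f(3,3)=1
t=4: f(4,0)=2 f(4,2)=3 f(4,4)=1
t=5: f(5,1)=5 f(5,3)=4 f(5,5)=1
t=6: f(6,0)=5 f(6,2)=9 f(6,4)=5 f(6,6)=1
t=7: f(7,1)=14 f(7,3)=14 f(7,5)=6 f(7,7)=1
t=8: f(8,0)=14 f(8,2)=28 f(8,4)=20 f(8,6)=7 f(8,8)=1
t=9: f(9,1)=42 f(9,3)=48 f(9,5)=27 f(9,7)=8 f(9,9)=1
t=10: f(10,0)=42 f(10,2)=90 f(10,4)=75 f(10,6)=35 f(10,8)=9 f(10,10)=1
Σ_s f(10,s) = 252
P = 252/1024 = 63/256

Answer: 63/256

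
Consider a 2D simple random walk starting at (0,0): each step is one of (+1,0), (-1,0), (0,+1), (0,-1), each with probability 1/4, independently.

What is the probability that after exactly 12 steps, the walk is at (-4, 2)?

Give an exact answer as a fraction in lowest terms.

Answer: 5445/524288

Derivation:
Let h be the number of horizontal steps (so 12-h are vertical). To end at (-4,2) need (h-4)/2 right-steps and ((12-h)+2)/2 up-steps.
Sum over h with 4 ≤ h ≤ 10, h ≡ 0 (mod 2), 12-h ≡ 0 (mod 2):
h=4: C(12,4)·C(4,0)·C(8,5) = 495·1·56 = 27720
h=6: C(12,6)·C(6,1)·C(6,4) = 924·6·15 = 83160
h=8: C(12,8)·C(8,2)·C(4,3) = 495·28·4 = 55440
h=10: C(12,10)·C(10,3)·C(2,2) = 66·120·1 = 7920
Total favorable: 174240
Total paths: 4^12 = 16777216
P = 174240/16777216 = 5445/524288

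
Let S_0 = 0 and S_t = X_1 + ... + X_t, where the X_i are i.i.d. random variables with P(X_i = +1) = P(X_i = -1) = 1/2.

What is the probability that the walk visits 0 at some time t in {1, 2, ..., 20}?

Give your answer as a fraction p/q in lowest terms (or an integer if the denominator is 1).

Count via complement. Let g(t,s) = #length-t paths at position s with S_1..S_t all ≠ 0.
g(t,s) = g(t-1,s-1) + g(t-1,s+1) for s ≠ 0; g(t,0) = 0.
t=0: g(0,0)=1
t=1: g(1,-1)=1 g(1,1)=1
t=2: g(2,-2)=1 g(2,2)=1
t=3: g(3,-3)=1 g(3,-1)=1 g(3,1)=1 g(3,3)=1
t=4: g(4,-4)=1 g(4,-2)=2 g(4,2)=2 g(4,4)=1
t=5: g(5,-5)=1 g(5,-3)=3 g(5,-1)=2 g(5,1)=2 g(5,3)=3 g(5,5)=1
t=6: g(6,-6)=1 g(6,-4)=4 g(6,-2)=5 g(6,2)=5 g(6,4)=4 g(6,6)=1
t=7: g(7,-7)=1 g(7,-5)=5 g(7,-3)=9 g(7,-1)=5 g(7,1)=5 g(7,3)=9 g(7,5)=5 g(7,7)=1
t=8: g(8,-8)=1 g(8,-6)=6 g(8,-4)=14 g(8,-2)=14 g(8,2)=14 g(8,4)=14 g(8,6)=6 g(8,8)=1
t=9: g(9,-9)=1 g(9,-7)=7 g(9,-5)=20 g(9,-3)=28 g(9,-1)=14 g(9,1)=14 g(9,3)=28 g(9,5)=20 g(9,7)=7 g(9,9)=1
t=10: g(10,-10)=1 g(10,-8)=8 g(10,-6)=27 g(10,-4)=48 g(10,-2)=42 g(10,2)=42 g(10,4)=48 g(10,6)=27 g(10,8)=8 g(10,10)=1
t=11: g(11,-11)=1 g(11,-9)=9 g(11,-7)=35 g(11,-5)=75 g(11,-3)=90 g(11,-1)=42 g(11,1)=42 g(11,3)=90 g(11,5)=75 g(11,7)=35 g(11,9)=9 g(11,11)=1
t=12: g(12,-12)=1 g(12,-10)=10 g(12,-8)=44 g(12,-6)=110 g(12,-4)=165 g(12,-2)=132 g(12,2)=132 g(12,4)=165 g(12,6)=110 g(12,8)=44 g(12,10)=10 g(12,12)=1
t=13: g(13,-13)=1 g(13,-11)=11 g(13,-9)=54 g(13,-7)=154 g(13,-5)=275 g(13,-3)=297 g(13,-1)=132 g(13,1)=132 g(13,3)=297 g(13,5)=275 g(13,7)=154 g(13,9)=54 g(13,11)=11 g(13,13)=1
t=14: g(14,-14)=1 g(14,-12)=12 g(14,-10)=65 g(14,-8)=208 g(14,-6)=429 g(14,-4)=572 g(14,-2)=429 g(14,2)=429 g(14,4)=572 g(14,6)=429 g(14,8)=208 g(14,10)=65 g(14,12)=12 g(14,14)=1
t=15: g(15,-15)=1 g(15,-13)=13 g(15,-11)=77 g(15,-9)=273 g(15,-7)=637 g(15,-5)=1001 g(15,-3)=1001 g(15,-1)=429 g(15,1)=429 g(15,3)=1001 g(15,5)=1001 g(15,7)=637 g(15,9)=273 g(15,11)=77 g(15,13)=13 g(15,15)=1
t=16: g(16,-16)=1 g(16,-14)=14 g(16,-12)=90 g(16,-10)=350 g(16,-8)=910 g(16,-6)=1638 g(16,-4)=2002 g(16,-2)=1430 g(16,2)=1430 g(16,4)=2002 g(16,6)=1638 g(16,8)=910 g(16,10)=350 g(16,12)=90 g(16,14)=14 g(16,16)=1
t=17: g(17,-17)=1 g(17,-15)=15 g(17,-13)=104 g(17,-11)=440 g(17,-9)=1260 g(17,-7)=2548 g(17,-5)=3640 g(17,-3)=3432 g(17,-1)=1430 g(17,1)=1430 g(17,3)=3432 g(17,5)=3640 g(17,7)=2548 g(17,9)=1260 g(17,11)=440 g(17,13)=104 g(17,15)=15 g(17,17)=1
t=18: g(18,-18)=1 g(18,-16)=16 g(18,-14)=119 g(18,-12)=544 g(18,-10)=1700 g(18,-8)=3808 g(18,-6)=6188 g(18,-4)=7072 g(18,-2)=4862 g(18,2)=4862 g(18,4)=7072 g(18,6)=6188 g(18,8)=3808 g(18,10)=1700 g(18,12)=544 g(18,14)=119 g(18,16)=16 g(18,18)=1
t=19: g(19,-19)=1 g(19,-17)=17 g(19,-15)=135 g(19,-13)=663 g(19,-11)=2244 g(19,-9)=5508 g(19,-7)=9996 g(19,-5)=13260 g(19,-3)=11934 g(19,-1)=4862 g(19,1)=4862 g(19,3)=11934 g(19,5)=13260 g(19,7)=9996 g(19,9)=5508 g(19,11)=2244 g(19,13)=663 g(19,15)=135 g(19,17)=17 g(19,19)=1
t=20: g(20,-20)=1 g(20,-18)=18 g(20,-16)=152 g(20,-14)=798 g(20,-12)=2907 g(20,-10)=7752 g(20,-8)=15504 g(20,-6)=23256 g(20,-4)=25194 g(20,-2)=16796 g(20,2)=16796 g(20,4)=25194 g(20,6)=23256 g(20,8)=15504 g(20,10)=7752 g(20,12)=2907 g(20,14)=798 g(20,16)=152 g(20,18)=18 g(20,20)=1
Paths never hitting 0: Σ_s g(20,s) = 184756
Paths hitting 0: 2^20 - 184756 = 863820
P = 863820/1048576 = 215955/262144

Answer: 215955/262144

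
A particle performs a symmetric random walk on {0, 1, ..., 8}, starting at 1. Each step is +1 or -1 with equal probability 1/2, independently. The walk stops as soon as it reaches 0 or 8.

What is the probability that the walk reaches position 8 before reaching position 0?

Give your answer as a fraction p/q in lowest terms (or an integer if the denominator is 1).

Answer: 1/8

Derivation:
Symmetric walk (p = 1/2): the harmonic-function argument gives P(hit 8 before 0 | start at 1) = a/N.
P = 1/8 = 1/8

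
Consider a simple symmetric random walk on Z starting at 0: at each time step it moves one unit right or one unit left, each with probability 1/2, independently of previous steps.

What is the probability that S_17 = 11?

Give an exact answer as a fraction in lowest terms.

To reach position 11 after 17 steps: need 14 steps of +1 and 3 of -1.
Favorable paths: C(17,14) = 680
Total paths: 2^17 = 131072
P = 680/131072 = 85/16384

Answer: 85/16384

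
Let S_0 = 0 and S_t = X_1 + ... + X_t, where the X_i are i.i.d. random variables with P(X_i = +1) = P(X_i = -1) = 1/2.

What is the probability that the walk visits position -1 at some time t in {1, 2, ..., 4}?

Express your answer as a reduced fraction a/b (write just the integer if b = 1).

Answer: 5/8

Derivation:
Count via complement. Let g(t,s) = #length-t paths at position s with S_1..S_t all ≠ -1.
g(t,s) = g(t-1,s-1) + g(t-1,s+1) for s ≠ -1; g(t,-1) = 0.
t=0: g(0,0)=1
t=1: g(1,1)=1
t=2: g(2,0)=1 g(2,2)=1
t=3: g(3,1)=2 g(3,3)=1
t=4: g(4,0)=2 g(4,2)=3 g(4,4)=1
Paths never hitting -1: Σ_s g(4,s) = 6
Paths hitting -1: 2^4 - 6 = 10
P = 10/16 = 5/8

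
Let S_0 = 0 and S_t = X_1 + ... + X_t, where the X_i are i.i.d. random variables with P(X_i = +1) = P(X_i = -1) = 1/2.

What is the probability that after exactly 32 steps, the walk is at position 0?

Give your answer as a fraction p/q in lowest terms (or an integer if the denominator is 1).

Answer: 300540195/2147483648

Derivation:
To return to 0 after 32 steps: need exactly 16 steps of +1 and 16 of -1.
Favorable paths: C(32,16) = 601080390
Total paths: 2^32 = 4294967296
P = 601080390/4294967296 = 300540195/2147483648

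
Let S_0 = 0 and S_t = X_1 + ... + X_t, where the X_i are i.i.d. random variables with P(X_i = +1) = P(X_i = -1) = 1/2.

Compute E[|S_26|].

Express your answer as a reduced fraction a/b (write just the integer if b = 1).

S_26 takes values m ≡ 0 (mod 2) with |m| ≤ 26; P(S_26=m) = C(26,(26+m)/2)/2^26.
Total paths: 2^26 = 67108864
Distribution: P(S=-26)=1/67108864, P(S=-24)=26/67108864, P(S=-22)=325/67108864, P(S=-20)=2600/67108864, P(S=-18)=14950/67108864, P(S=-16)=65780/67108864, P(S=-14)=230230/67108864, P(S=-12)=657800/67108864, P(S=-10)=1562275/67108864, P(S=-8)=3124550/67108864, P(S=-6)=5311735/67108864, P(S=-4)=7726160/67108864, P(S=-2)=9657700/67108864, P(S=0)=10400600/67108864, P(S=2)=9657700/67108864, P(S=4)=7726160/67108864, P(S=6)=5311735/67108864, P(S=8)=3124550/67108864, P(S=10)=1562275/67108864, P(S=12)=657800/67108864, P(S=14)=230230/67108864, P(S=16)=65780/67108864, P(S=18)=14950/67108864, P(S=20)=2600/67108864, P(S=22)=325/67108864, P(S=24)=26/67108864, P(S=26)=1/67108864
E[|S_26|] = Σ_m |m|·P(S_26=m) = 270415600/67108864 = 16900975/4194304

Answer: 16900975/4194304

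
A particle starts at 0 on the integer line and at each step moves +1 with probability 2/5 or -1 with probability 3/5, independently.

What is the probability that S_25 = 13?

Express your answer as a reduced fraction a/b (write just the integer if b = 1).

To reach position 13 after 25 steps: need 19 steps of +1 and 6 steps of -1.
Number of such sequences: C(25,19) = 177100
Each has probability (2/5)^19 · (3/5)^6 = 382205952/298023223876953125
P = 177100 · 382205952/298023223876953125 = 2707546963968/11920928955078125

Answer: 2707546963968/11920928955078125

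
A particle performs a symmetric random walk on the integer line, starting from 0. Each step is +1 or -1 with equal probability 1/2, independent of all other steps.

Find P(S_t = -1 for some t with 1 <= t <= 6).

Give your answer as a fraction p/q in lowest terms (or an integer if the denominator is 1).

Count via complement. Let g(t,s) = #length-t paths at position s with S_1..S_t all ≠ -1.
g(t,s) = g(t-1,s-1) + g(t-1,s+1) for s ≠ -1; g(t,-1) = 0.
t=0: g(0,0)=1
t=1: g(1,1)=1
t=2: g(2,0)=1 g(2,2)=1
t=3: g(3,1)=2 g(3,3)=1
t=4: g(4,0)=2 g(4,2)=3 g(4,4)=1
t=5: g(5,1)=5 g(5,3)=4 g(5,5)=1
t=6: g(6,0)=5 g(6,2)=9 g(6,4)=5 g(6,6)=1
Paths never hitting -1: Σ_s g(6,s) = 20
Paths hitting -1: 2^6 - 20 = 44
P = 44/64 = 11/16

Answer: 11/16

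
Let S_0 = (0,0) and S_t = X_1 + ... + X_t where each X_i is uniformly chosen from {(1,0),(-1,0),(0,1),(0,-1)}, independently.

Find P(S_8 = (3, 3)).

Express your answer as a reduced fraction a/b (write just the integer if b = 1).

Answer: 35/4096

Derivation:
Let h be the number of horizontal steps (so 8-h are vertical). To end at (3,3) need (h+3)/2 right-steps and ((8-h)+3)/2 up-steps.
Sum over h with 3 ≤ h ≤ 5, h ≡ 1 (mod 2), 8-h ≡ 1 (mod 2):
h=3: C(8,3)·C(3,3)·C(5,4) = 56·1·5 = 280
h=5: C(8,5)·C(5,4)·C(3,3) = 56·5·1 = 280
Total favorable: 560
Total paths: 4^8 = 65536
P = 560/65536 = 35/4096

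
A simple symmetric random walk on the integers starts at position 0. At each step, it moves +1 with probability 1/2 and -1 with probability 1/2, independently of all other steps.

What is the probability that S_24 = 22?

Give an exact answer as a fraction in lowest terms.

Answer: 3/2097152

Derivation:
To reach position 22 after 24 steps: need 23 steps of +1 and 1 of -1.
Favorable paths: C(24,23) = 24
Total paths: 2^24 = 16777216
P = 24/16777216 = 3/2097152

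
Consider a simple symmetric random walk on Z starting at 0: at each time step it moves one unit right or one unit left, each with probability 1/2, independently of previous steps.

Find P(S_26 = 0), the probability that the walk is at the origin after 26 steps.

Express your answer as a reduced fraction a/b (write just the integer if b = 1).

Answer: 1300075/8388608

Derivation:
To return to 0 after 26 steps: need exactly 13 steps of +1 and 13 of -1.
Favorable paths: C(26,13) = 10400600
Total paths: 2^26 = 67108864
P = 10400600/67108864 = 1300075/8388608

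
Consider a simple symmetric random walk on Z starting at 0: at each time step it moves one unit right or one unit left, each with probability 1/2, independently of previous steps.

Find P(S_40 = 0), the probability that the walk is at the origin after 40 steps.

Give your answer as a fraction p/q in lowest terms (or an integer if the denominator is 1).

Answer: 34461632205/274877906944

Derivation:
To return to 0 after 40 steps: need exactly 20 steps of +1 and 20 of -1.
Favorable paths: C(40,20) = 137846528820
Total paths: 2^40 = 1099511627776
P = 137846528820/1099511627776 = 34461632205/274877906944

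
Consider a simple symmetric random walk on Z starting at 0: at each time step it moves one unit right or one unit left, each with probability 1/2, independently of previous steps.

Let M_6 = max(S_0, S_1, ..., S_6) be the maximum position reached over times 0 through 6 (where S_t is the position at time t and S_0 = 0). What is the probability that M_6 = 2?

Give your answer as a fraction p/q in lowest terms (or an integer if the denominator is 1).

Let M_6 = max(S_0,...,S_6). Use the reflection principle: for j ≥ 1, #{paths with M_6 ≥ j} = #{S_6 ≥ j} + #{S_6 ≥ j+1}.
By reflection, #{M_6 ≥ 2} = #{S_6 ≥ 2} + #{S_6 ≥ 3} = 22 + 7 = 29.
#{M_6 ≥ 3} = #{S_6 ≥ 3} + #{S_6 ≥ 4} = 7 + 7 = 14.
#{M_6 = 2} = 29 - 14 = 15.
P(M_6 = 2) = 15/64 = 15/64

Answer: 15/64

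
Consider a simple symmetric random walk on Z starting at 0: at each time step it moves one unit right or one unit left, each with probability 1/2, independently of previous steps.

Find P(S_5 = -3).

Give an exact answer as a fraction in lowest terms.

To reach position -3 after 5 steps: need 1 step of +1 and 4 of -1.
Favorable paths: C(5,1) = 5
Total paths: 2^5 = 32
P = 5/32 = 5/32

Answer: 5/32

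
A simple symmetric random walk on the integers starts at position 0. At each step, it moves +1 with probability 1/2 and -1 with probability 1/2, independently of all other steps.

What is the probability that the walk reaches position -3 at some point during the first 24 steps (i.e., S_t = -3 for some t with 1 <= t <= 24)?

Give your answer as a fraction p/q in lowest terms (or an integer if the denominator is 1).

Count via complement. Let g(t,s) = #length-t paths at position s with S_1..S_t all ≠ -3.
g(t,s) = g(t-1,s-1) + g(t-1,s+1) for s ≠ -3; g(t,-3) = 0.
t=0: g(0,0)=1
t=1: g(1,-1)=1 g(1,1)=1
t=2: g(2,-2)=1 g(2,0)=2 g(2,2)=1
t=3: g(3,-1)=3 g(3,1)=3 g(3,3)=1
t=4: g(4,-2)=3 g(4,0)=6 g(4,2)=4 g(4,4)=1
t=5: g(5,-1)=9 g(5,1)=10 g(5,3)=5 g(5,5)=1
t=6: g(6,-2)=9 g(6,0)=19 g(6,2)=15 g(6,4)=6 g(6,6)=1
t=7: g(7,-1)=28 g(7,1)=34 g(7,3)=21 g(7,5)=7 g(7,7)=1
t=8: g(8,-2)=28 g(8,0)=62 g(8,2)=55 g(8,4)=28 g(8,6)=8 g(8,8)=1
t=9: g(9,-1)=90 g(9,1)=117 g(9,3)=83 g(9,5)=36 g(9,7)=9 g(9,9)=1
t=10: g(10,-2)=90 g(10,0)=207 g(10,2)=200 g(10,4)=119 g(10,6)=45 g(10,8)=10 g(10,10)=1
t=11: g(11,-1)=297 g(11,1)=407 g(11,3)=319 g(11,5)=164 g(11,7)=55 g(11,9)=11 g(11,11)=1
t=12: g(12,-2)=297 g(12,0)=704 g(12,2)=726 g(12,4)=483 g(12,6)=219 g(12,8)=66 g(12,10)=12 g(12,12)=1
t=13: g(13,-1)=1001 g(13,1)=1430 g(13,3)=1209 g(13,5)=702 g(13,7)=285 g(13,9)=78 g(13,11)=13 g(13,13)=1
t=14: g(14,-2)=1001 g(14,0)=2431 g(14,2)=2639 g(14,4)=1911 g(14,6)=987 g(14,8)=363 g(14,10)=91 g(14,12)=14 g(14,14)=1
t=15: g(15,-1)=3432 g(15,1)=5070 g(15,3)=4550 g(15,5)=2898 g(15,7)=1350 g(15,9)=454 g(15,11)=105 g(15,13)=15 g(15,15)=1
t=16: g(16,-2)=3432 g(16,0)=8502 g(16,2)=9620 g(16,4)=7448 g(16,6)=4248 g(16,8)=1804 g(16,10)=559 g(16,12)=120 g(16,14)=16 g(16,16)=1
t=17: g(17,-1)=11934 g(17,1)=18122 g(17,3)=17068 g(17,5)=11696 g(17,7)=6052 g(17,9)=2363 g(17,11)=679 g(17,13)=136 g(17,15)=17 g(17,17)=1
t=18: g(18,-2)=11934 g(18,0)=30056 g(18,2)=35190 g(18,4)=28764 g(18,6)=17748 g(18,8)=8415 g(18,10)=3042 g(18,12)=815 g(18,14)=153 g(18,16)=18 g(18,18)=1
t=19: g(19,-1)=41990 g(19,1)=65246 g(19,3)=63954 g(19,5)=46512 g(19,7)=26163 g(19,9)=11457 g(19,11)=3857 g(19,13)=968 g(19,15)=171 g(19,17)=19 g(19,19)=1
t=20: g(20,-2)=41990 g(20,0)=107236 g(20,2)=129200 g(20,4)=110466 g(20,6)=72675 g(20,8)=37620 g(20,10)=15314 g(20,12)=4825 g(20,14)=1139 g(20,16)=190 g(20,18)=20 g(20,20)=1
t=21: g(21,-1)=149226 g(21,1)=236436 g(21,3)=239666 g(21,5)=183141 g(21,7)=110295 g(21,9)=52934 g(21,11)=20139 g(21,13)=5964 g(21,15)=1329 g(21,17)=210 g(21,19)=21 g(21,21)=1
t=22: g(22,-2)=149226 g(22,0)=385662 g(22,2)=476102 g(22,4)=422807 g(22,6)=293436 g(22,8)=163229 g(22,10)=73073 g(22,12)=26103 g(22,14)=7293 g(22,16)=1539 g(22,18)=231 g(22,20)=22 g(22,22)=1
t=23: g(23,-1)=534888 g(23,1)=861764 g(23,3)=898909 g(23,5)=716243 g(23,7)=456665 g(23,9)=236302 g(23,11)=99176 g(23,13)=33396 g(23,15)=8832 g(23,17)=1770 g(23,19)=253 g(23,21)=23 g(23,23)=1
t=24: g(24,-2)=534888 g(24,0)=1396652 g(24,2)=1760673 g(24,4)=1615152 g(24,6)=1172908 g(24,8)=692967 g(24,10)=335478 g(24,12)=132572 g(24,14)=42228 g(24,16)=10602 g(24,18)=2023 g(24,20)=276 g(24,22)=24 g(24,24)=1
Paths never hitting -3: Σ_s g(24,s) = 7696444
Paths hitting -3: 2^24 - 7696444 = 9080772
P = 9080772/16777216 = 2270193/4194304

Answer: 2270193/4194304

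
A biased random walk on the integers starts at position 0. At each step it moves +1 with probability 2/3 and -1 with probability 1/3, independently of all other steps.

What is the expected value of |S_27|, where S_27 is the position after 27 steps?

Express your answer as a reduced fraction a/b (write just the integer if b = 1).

Answer: 862142190941/94143178827

Derivation:
S_27 takes values m ≡ 1 (mod 2) with |m| ≤ 27; P(S_27=m) = C(27,(27+m)/2) · (2/3)^((27+m)/2) · (1/3)^((27-m)/2).
Distribution: P(S=-27)=1/7625597484987, P(S=-25)=2/282429536481, P(S=-23)=52/282429536481, P(S=-21)=2600/847288609443, P(S=-19)=10400/282429536481, P(S=-17)=95680/282429536481, P(S=-15)=2104960/847288609443, P(S=-13)=4209920/282429536481, P(S=-11)=21049600/282429536481, P(S=-9)=799884800/2541865828329, P(S=-7)=319953920/282429536481, P(S=-5)=988948480/282429536481, P(S=-3)=7911587840/847288609443, P(S=-1)=6085836800/282429536481, P(S=1)=12171673600/282429536481, P(S=3)=63292702720/847288609443, P(S=5)=31646351360/282429536481, P(S=7)=40954101760/282429536481, P(S=9)=409541017600/2541865828329, P(S=11)=43109580800/282429536481, P(S=13)=34487664640/282429536481, P(S=15)=68975329280/847288609443, P(S=17)=12540968960/282429536481, P(S=19)=5452595200/282429536481, P(S=21)=5452595200/847288609443, P(S=23)=436207616/282429536481, P(S=25)=67108864/282429536481, P(S=27)=134217728/7625597484987
E[|S_27|] = Σ_m |m|·P(S_27=m) = 862142190941/94143178827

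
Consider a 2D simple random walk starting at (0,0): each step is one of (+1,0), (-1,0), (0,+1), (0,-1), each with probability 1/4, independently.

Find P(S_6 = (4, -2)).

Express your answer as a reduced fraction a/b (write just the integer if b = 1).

Let h be the number of horizontal steps (so 6-h are vertical). To end at (4,-2) need (h+4)/2 right-steps and ((6-h)-2)/2 up-steps.
Sum over h with 4 ≤ h ≤ 4, h ≡ 0 (mod 2), 6-h ≡ 0 (mod 2):
h=4: C(6,4)·C(4,4)·C(2,0) = 15·1·1 = 15
Total favorable: 15
Total paths: 4^6 = 4096
P = 15/4096 = 15/4096

Answer: 15/4096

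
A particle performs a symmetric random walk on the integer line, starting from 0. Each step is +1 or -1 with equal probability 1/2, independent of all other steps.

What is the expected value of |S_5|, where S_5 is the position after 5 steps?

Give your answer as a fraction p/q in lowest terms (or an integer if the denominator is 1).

Answer: 15/8

Derivation:
S_5 takes values m ≡ 1 (mod 2) with |m| ≤ 5; P(S_5=m) = C(5,(5+m)/2)/2^5.
Total paths: 2^5 = 32
Distribution: P(S=-5)=1/32, P(S=-3)=5/32, P(S=-1)=10/32, P(S=1)=10/32, P(S=3)=5/32, P(S=5)=1/32
E[|S_5|] = Σ_m |m|·P(S_5=m) = 60/32 = 15/8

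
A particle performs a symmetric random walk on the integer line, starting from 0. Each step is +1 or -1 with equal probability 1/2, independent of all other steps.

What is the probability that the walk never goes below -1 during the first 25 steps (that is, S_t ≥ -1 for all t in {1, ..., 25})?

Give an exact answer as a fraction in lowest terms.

Let f(t,s) = #length-t paths at position s with S_1..S_t all ≥ -1.
f(t,s) = f(t-1,s-1) + f(t-1,s+1) for s ≥ -1; f(t,s) = 0 for s < -1.
t=0: f(0,0)=1
t=1: f(1,-1)=1 f(1,1)=1
t=2: f(2,0)=2 f(2,2)=1
t=3: f(3,-1)=2 f(3,1)=3 f(3,3)=1
t=4: f(4,0)=5 f(4,2)=4 f(4,4)=1
t=5: f(5,-1)=5 f(5,1)=9 f(5,3)=5 f(5,5)=1
t=6: f(6,0)=14 f(6,2)=14 f(6,4)=6 f(6,6)=1
t=7: f(7,-1)=14 f(7,1)=28 f(7,3)=20 f(7,5)=7 f(7,7)=1
t=8: f(8,0)=42 f(8,2)=48 f(8,4)=27 f(8,6)=8 f(8,8)=1
t=9: f(9,-1)=42 f(9,1)=90 f(9,3)=75 f(9,5)=35 f(9,7)=9 f(9,9)=1
t=10: f(10,0)=132 f(10,2)=165 f(10,4)=110 f(10,6)=44 f(10,8)=10 f(10,10)=1
t=11: f(11,-1)=132 f(11,1)=297 f(11,3)=275 f(11,5)=154 f(11,7)=54 f(11,9)=11 f(11,11)=1
t=12: f(12,0)=429 f(12,2)=572 f(12,4)=429 f(12,6)=208 f(12,8)=65 f(12,10)=12 f(12,12)=1
t=13: f(13,-1)=429 f(13,1)=1001 f(13,3)=1001 f(13,5)=637 f(13,7)=273 f(13,9)=77 f(13,11)=13 f(13,13)=1
t=14: f(14,0)=1430 f(14,2)=2002 f(14,4)=1638 f(14,6)=910 f(14,8)=350 f(14,10)=90 f(14,12)=14 f(14,14)=1
t=15: f(15,-1)=1430 f(15,1)=3432 f(15,3)=3640 f(15,5)=2548 f(15,7)=1260 f(15,9)=440 f(15,11)=104 f(15,13)=15 f(15,15)=1
t=16: f(16,0)=4862 f(16,2)=7072 f(16,4)=6188 f(16,6)=3808 f(16,8)=1700 f(16,10)=544 f(16,12)=119 f(16,14)=16 f(16,16)=1
t=17: f(17,-1)=4862 f(17,1)=11934 f(17,3)=13260 f(17,5)=9996 f(17,7)=5508 f(17,9)=2244 f(17,11)=663 f(17,13)=135 f(17,15)=17 f(17,17)=1
t=18: f(18,0)=16796 f(18,2)=25194 f(18,4)=23256 f(18,6)=15504 f(18,8)=7752 f(18,10)=2907 f(18,12)=798 f(18,14)=152 f(18,16)=18 f(18,18)=1
t=19: f(19,-1)=16796 f(19,1)=41990 f(19,3)=48450 f(19,5)=38760 f(19,7)=23256 f(19,9)=10659 f(19,11)=3705 f(19,13)=950 f(19,15)=170 f(19,17)=19 f(19,19)=1
t=20: f(20,0)=58786 f(20,2)=90440 f(20,4)=87210 f(20,6)=62016 f(20,8)=33915 f(20,10)=14364 f(20,12)=4655 f(20,14)=1120 f(20,16)=189 f(20,18)=20 f(20,20)=1
t=21: f(21,-1)=58786 f(21,1)=149226 f(21,3)=177650 f(21,5)=149226 f(21,7)=95931 f(21,9)=48279 f(21,11)=19019 f(21,13)=5775 f(21,15)=1309 f(21,17)=209 f(21,19)=21 f(21,21)=1
t=22: f(22,0)=208012 f(22,2)=326876 f(22,4)=326876 f(22,6)=245157 f(22,8)=144210 f(22,10)=67298 f(22,12)=24794 f(22,14)=7084 f(22,16)=1518 f(22,18)=230 f(22,20)=22 f(22,22)=1
t=23: f(23,-1)=208012 f(23,1)=534888 f(23,3)=653752 f(23,5)=572033 f(23,7)=389367 f(23,9)=211508 f(23,11)=92092 f(23,13)=31878 f(23,15)=8602 f(23,17)=1748 f(23,19)=252 f(23,21)=23 f(23,23)=1
t=24: f(24,0)=742900 f(24,2)=1188640 f(24,4)=1225785 f(24,6)=961400 f(24,8)=600875 f(24,10)=303600 f(24,12)=123970 f(24,14)=40480 f(24,16)=10350 f(24,18)=2000 f(24,20)=275 f(24,22)=24 f(24,24)=1
t=25: f(25,-1)=742900 f(25,1)=1931540 f(25,3)=2414425 f(25,5)=2187185 f(25,7)=1562275 f(25,9)=904475 f(25,11)=427570 f(25,13)=164450 f(25,15)=50830 f(25,17)=12350 f(25,19)=2275 f(25,21)=299 f(25,23)=25 f(25,25)=1
Σ_s f(25,s) = 10400600
P = 10400600/33554432 = 1300075/4194304

Answer: 1300075/4194304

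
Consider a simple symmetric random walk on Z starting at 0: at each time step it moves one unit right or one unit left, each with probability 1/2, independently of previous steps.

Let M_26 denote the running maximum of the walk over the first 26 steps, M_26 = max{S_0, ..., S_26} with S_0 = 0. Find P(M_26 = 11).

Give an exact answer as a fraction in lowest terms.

Answer: 82225/8388608

Derivation:
Let M_26 = max(S_0,...,S_26). Use the reflection principle: for j ≥ 1, #{paths with M_26 ≥ j} = #{S_26 ≥ j} + #{S_26 ≥ j+1}.
By reflection, #{M_26 ≥ 11} = #{S_26 ≥ 11} + #{S_26 ≥ 12} = 971712 + 971712 = 1943424.
#{M_26 ≥ 12} = #{S_26 ≥ 12} + #{S_26 ≥ 13} = 971712 + 313912 = 1285624.
#{M_26 = 11} = 1943424 - 1285624 = 657800.
P(M_26 = 11) = 657800/67108864 = 82225/8388608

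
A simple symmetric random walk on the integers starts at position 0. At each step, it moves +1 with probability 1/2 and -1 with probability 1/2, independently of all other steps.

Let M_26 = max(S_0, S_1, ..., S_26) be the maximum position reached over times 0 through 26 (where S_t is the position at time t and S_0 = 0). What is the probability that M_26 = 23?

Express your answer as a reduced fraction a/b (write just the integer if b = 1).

Let M_26 = max(S_0,...,S_26). Use the reflection principle: for j ≥ 1, #{paths with M_26 ≥ j} = #{S_26 ≥ j} + #{S_26 ≥ j+1}.
By reflection, #{M_26 ≥ 23} = #{S_26 ≥ 23} + #{S_26 ≥ 24} = 27 + 27 = 54.
#{M_26 ≥ 24} = #{S_26 ≥ 24} + #{S_26 ≥ 25} = 27 + 1 = 28.
#{M_26 = 23} = 54 - 28 = 26.
P(M_26 = 23) = 26/67108864 = 13/33554432

Answer: 13/33554432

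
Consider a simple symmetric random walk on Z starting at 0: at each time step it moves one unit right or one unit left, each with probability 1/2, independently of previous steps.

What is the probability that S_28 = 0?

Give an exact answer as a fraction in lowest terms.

Answer: 5014575/33554432

Derivation:
To return to 0 after 28 steps: need exactly 14 steps of +1 and 14 of -1.
Favorable paths: C(28,14) = 40116600
Total paths: 2^28 = 268435456
P = 40116600/268435456 = 5014575/33554432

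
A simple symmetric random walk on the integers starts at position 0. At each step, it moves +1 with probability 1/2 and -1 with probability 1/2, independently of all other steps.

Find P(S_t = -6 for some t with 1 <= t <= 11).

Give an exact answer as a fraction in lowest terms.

Answer: 67/1024

Derivation:
Count via complement. Let g(t,s) = #length-t paths at position s with S_1..S_t all ≠ -6.
g(t,s) = g(t-1,s-1) + g(t-1,s+1) for s ≠ -6; g(t,-6) = 0.
t=0: g(0,0)=1
t=1: g(1,-1)=1 g(1,1)=1
t=2: g(2,-2)=1 g(2,0)=2 g(2,2)=1
t=3: g(3,-3)=1 g(3,-1)=3 g(3,1)=3 g(3,3)=1
t=4: g(4,-4)=1 g(4,-2)=4 g(4,0)=6 g(4,2)=4 g(4,4)=1
t=5: g(5,-5)=1 g(5,-3)=5 g(5,-1)=10 g(5,1)=10 g(5,3)=5 g(5,5)=1
t=6: g(6,-4)=6 g(6,-2)=15 g(6,0)=20 g(6,2)=15 g(6,4)=6 g(6,6)=1
t=7: g(7,-5)=6 g(7,-3)=21 g(7,-1)=35 g(7,1)=35 g(7,3)=21 g(7,5)=7 g(7,7)=1
t=8: g(8,-4)=27 g(8,-2)=56 g(8,0)=70 g(8,2)=56 g(8,4)=28 g(8,6)=8 g(8,8)=1
t=9: g(9,-5)=27 g(9,-3)=83 g(9,-1)=126 g(9,1)=126 g(9,3)=84 g(9,5)=36 g(9,7)=9 g(9,9)=1
t=10: g(10,-4)=110 g(10,-2)=209 g(10,0)=252 g(10,2)=210 g(10,4)=120 g(10,6)=45 g(10,8)=10 g(10,10)=1
t=11: g(11,-5)=110 g(11,-3)=319 g(11,-1)=461 g(11,1)=462 g(11,3)=330 g(11,5)=165 g(11,7)=55 g(11,9)=11 g(11,11)=1
Paths never hitting -6: Σ_s g(11,s) = 1914
Paths hitting -6: 2^11 - 1914 = 134
P = 134/2048 = 67/1024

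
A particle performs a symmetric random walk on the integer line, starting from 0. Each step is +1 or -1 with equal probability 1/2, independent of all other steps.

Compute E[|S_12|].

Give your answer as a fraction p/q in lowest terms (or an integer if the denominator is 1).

S_12 takes values m ≡ 0 (mod 2) with |m| ≤ 12; P(S_12=m) = C(12,(12+m)/2)/2^12.
Total paths: 2^12 = 4096
Distribution: P(S=-12)=1/4096, P(S=-10)=12/4096, P(S=-8)=66/4096, P(S=-6)=220/4096, P(S=-4)=495/4096, P(S=-2)=792/4096, P(S=0)=924/4096, P(S=2)=792/4096, P(S=4)=495/4096, P(S=6)=220/4096, P(S=8)=66/4096, P(S=10)=12/4096, P(S=12)=1/4096
E[|S_12|] = Σ_m |m|·P(S_12=m) = 11088/4096 = 693/256

Answer: 693/256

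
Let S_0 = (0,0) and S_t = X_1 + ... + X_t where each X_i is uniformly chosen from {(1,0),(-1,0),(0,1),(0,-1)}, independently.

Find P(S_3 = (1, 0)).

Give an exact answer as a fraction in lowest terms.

Let h be the number of horizontal steps (so 3-h are vertical). To end at (1,0) need (h+1)/2 right-steps and ((3-h)+0)/2 up-steps.
Sum over h with 1 ≤ h ≤ 3, h ≡ 1 (mod 2), 3-h ≡ 0 (mod 2):
h=1: C(3,1)·C(1,1)·C(2,1) = 3·1·2 = 6
h=3: C(3,3)·C(3,2)·C(0,0) = 1·3·1 = 3
Total favorable: 9
Total paths: 4^3 = 64
P = 9/64 = 9/64

Answer: 9/64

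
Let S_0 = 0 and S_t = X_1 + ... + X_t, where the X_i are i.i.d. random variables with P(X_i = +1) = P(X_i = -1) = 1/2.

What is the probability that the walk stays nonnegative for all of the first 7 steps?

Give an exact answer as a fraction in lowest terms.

Let f(t,s) = #length-t paths at position s with S_1..S_t all ≥ 0.
f(t,s) = f(t-1,s-1) + f(t-1,s+1) for s ≥ 0; f(t,s) = 0 for s < 0.
t=0: f(0,0)=1
t=1: f(1,1)=1
t=2: f(2,0)=1 f(2,2)=1
t=3: f(3,1)=2 f(3,3)=1
t=4: f(4,0)=2 f(4,2)=3 f(4,4)=1
t=5: f(5,1)=5 f(5,3)=4 f(5,5)=1
t=6: f(6,0)=5 f(6,2)=9 f(6,4)=5 f(6,6)=1
t=7: f(7,1)=14 f(7,3)=14 f(7,5)=6 f(7,7)=1
Σ_s f(7,s) = 35
P = 35/128 = 35/128

Answer: 35/128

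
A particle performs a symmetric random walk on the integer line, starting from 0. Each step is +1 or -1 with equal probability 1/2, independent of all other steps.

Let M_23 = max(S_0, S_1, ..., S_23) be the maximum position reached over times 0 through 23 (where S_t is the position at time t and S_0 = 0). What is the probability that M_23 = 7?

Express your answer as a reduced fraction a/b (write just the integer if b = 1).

Answer: 245157/4194304

Derivation:
Let M_23 = max(S_0,...,S_23). Use the reflection principle: for j ≥ 1, #{paths with M_23 ≥ j} = #{S_23 ≥ j} + #{S_23 ≥ j+1}.
By reflection, #{M_23 ≥ 7} = #{S_23 ≥ 7} + #{S_23 ≥ 8} = 880970 + 390656 = 1271626.
#{M_23 ≥ 8} = #{S_23 ≥ 8} + #{S_23 ≥ 9} = 390656 + 390656 = 781312.
#{M_23 = 7} = 1271626 - 781312 = 490314.
P(M_23 = 7) = 490314/8388608 = 245157/4194304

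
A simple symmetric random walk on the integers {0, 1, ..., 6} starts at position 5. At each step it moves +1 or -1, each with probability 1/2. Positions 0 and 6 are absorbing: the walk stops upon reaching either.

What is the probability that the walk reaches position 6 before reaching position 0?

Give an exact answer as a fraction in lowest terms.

Answer: 5/6

Derivation:
Symmetric walk (p = 1/2): the harmonic-function argument gives P(hit 6 before 0 | start at 5) = a/N.
P = 5/6 = 5/6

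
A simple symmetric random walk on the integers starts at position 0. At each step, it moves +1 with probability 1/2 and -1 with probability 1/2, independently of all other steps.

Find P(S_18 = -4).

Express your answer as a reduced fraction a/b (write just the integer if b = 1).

To reach position -4 after 18 steps: need 7 steps of +1 and 11 of -1.
Favorable paths: C(18,7) = 31824
Total paths: 2^18 = 262144
P = 31824/262144 = 1989/16384

Answer: 1989/16384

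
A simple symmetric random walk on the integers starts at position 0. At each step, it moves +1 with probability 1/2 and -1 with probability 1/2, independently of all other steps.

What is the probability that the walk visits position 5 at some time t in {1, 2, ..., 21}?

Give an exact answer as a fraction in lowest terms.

Answer: 300185/1048576

Derivation:
Count via complement. Let g(t,s) = #length-t paths at position s with S_1..S_t all ≠ 5.
g(t,s) = g(t-1,s-1) + g(t-1,s+1) for s ≠ 5; g(t,5) = 0.
t=0: g(0,0)=1
t=1: g(1,-1)=1 g(1,1)=1
t=2: g(2,-2)=1 g(2,0)=2 g(2,2)=1
t=3: g(3,-3)=1 g(3,-1)=3 g(3,1)=3 g(3,3)=1
t=4: g(4,-4)=1 g(4,-2)=4 g(4,0)=6 g(4,2)=4 g(4,4)=1
t=5: g(5,-5)=1 g(5,-3)=5 g(5,-1)=10 g(5,1)=10 g(5,3)=5
t=6: g(6,-6)=1 g(6,-4)=6 g(6,-2)=15 g(6,0)=20 g(6,2)=15 g(6,4)=5
t=7: g(7,-7)=1 g(7,-5)=7 g(7,-3)=21 g(7,-1)=35 g(7,1)=35 g(7,3)=20
t=8: g(8,-8)=1 g(8,-6)=8 g(8,-4)=28 g(8,-2)=56 g(8,0)=70 g(8,2)=55 g(8,4)=20
t=9: g(9,-9)=1 g(9,-7)=9 g(9,-5)=36 g(9,-3)=84 g(9,-1)=126 g(9,1)=125 g(9,3)=75
t=10: g(10,-10)=1 g(10,-8)=10 g(10,-6)=45 g(10,-4)=120 g(10,-2)=210 g(10,0)=251 g(10,2)=200 g(10,4)=75
t=11: g(11,-11)=1 g(11,-9)=11 g(11,-7)=55 g(11,-5)=165 g(11,-3)=330 g(11,-1)=461 g(11,1)=451 g(11,3)=275
t=12: g(12,-12)=1 g(12,-10)=12 g(12,-8)=66 g(12,-6)=220 g(12,-4)=495 g(12,-2)=791 g(12,0)=912 g(12,2)=726 g(12,4)=275
t=13: g(13,-13)=1 g(13,-11)=13 g(13,-9)=78 g(13,-7)=286 g(13,-5)=715 g(13,-3)=1286 g(13,-1)=1703 g(13,1)=1638 g(13,3)=1001
t=14: g(14,-14)=1 g(14,-12)=14 g(14,-10)=91 g(14,-8)=364 g(14,-6)=1001 g(14,-4)=2001 g(14,-2)=2989 g(14,0)=3341 g(14,2)=2639 g(14,4)=1001
t=15: g(15,-15)=1 g(15,-13)=15 g(15,-11)=105 g(15,-9)=455 g(15,-7)=1365 g(15,-5)=3002 g(15,-3)=4990 g(15,-1)=6330 g(15,1)=5980 g(15,3)=3640
t=16: g(16,-16)=1 g(16,-14)=16 g(16,-12)=120 g(16,-10)=560 g(16,-8)=1820 g(16,-6)=4367 g(16,-4)=7992 g(16,-2)=11320 g(16,0)=12310 g(16,2)=9620 g(16,4)=3640
t=17: g(17,-17)=1 g(17,-15)=17 g(17,-13)=136 g(17,-11)=680 g(17,-9)=2380 g(17,-7)=6187 g(17,-5)=12359 g(17,-3)=19312 g(17,-1)=23630 g(17,1)=21930 g(17,3)=13260
t=18: g(18,-18)=1 g(18,-16)=18 g(18,-14)=153 g(18,-12)=816 g(18,-10)=3060 g(18,-8)=8567 g(18,-6)=18546 g(18,-4)=31671 g(18,-2)=42942 g(18,0)=45560 g(18,2)=35190 g(18,4)=13260
t=19: g(19,-19)=1 g(19,-17)=19 g(19,-15)=171 g(19,-13)=969 g(19,-11)=3876 g(19,-9)=11627 g(19,-7)=27113 g(19,-5)=50217 g(19,-3)=74613 g(19,-1)=88502 g(19,1)=80750 g(19,3)=48450
t=20: g(20,-20)=1 g(20,-18)=20 g(20,-16)=190 g(20,-14)=1140 g(20,-12)=4845 g(20,-10)=15503 g(20,-8)=38740 g(20,-6)=77330 g(20,-4)=124830 g(20,-2)=163115 g(20,0)=169252 g(20,2)=129200 g(20,4)=48450
t=21: g(21,-21)=1 g(21,-19)=21 g(21,-17)=210 g(21,-15)=1330 g(21,-13)=5985 g(21,-11)=20348 g(21,-9)=54243 g(21,-7)=116070 g(21,-5)=202160 g(21,-3)=287945 g(21,-1)=332367 g(21,1)=298452 g(21,3)=177650
Paths never hitting 5: Σ_s g(21,s) = 1496782
Paths hitting 5: 2^21 - 1496782 = 600370
P = 600370/2097152 = 300185/1048576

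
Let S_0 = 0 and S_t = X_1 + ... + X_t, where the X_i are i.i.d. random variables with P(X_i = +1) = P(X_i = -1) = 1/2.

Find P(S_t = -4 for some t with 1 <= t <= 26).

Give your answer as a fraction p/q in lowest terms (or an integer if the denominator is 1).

Count via complement. Let g(t,s) = #length-t paths at position s with S_1..S_t all ≠ -4.
g(t,s) = g(t-1,s-1) + g(t-1,s+1) for s ≠ -4; g(t,-4) = 0.
t=0: g(0,0)=1
t=1: g(1,-1)=1 g(1,1)=1
t=2: g(2,-2)=1 g(2,0)=2 g(2,2)=1
t=3: g(3,-3)=1 g(3,-1)=3 g(3,1)=3 g(3,3)=1
t=4: g(4,-2)=4 g(4,0)=6 g(4,2)=4 g(4,4)=1
t=5: g(5,-3)=4 g(5,-1)=10 g(5,1)=10 g(5,3)=5 g(5,5)=1
t=6: g(6,-2)=14 g(6,0)=20 g(6,2)=15 g(6,4)=6 g(6,6)=1
t=7: g(7,-3)=14 g(7,-1)=34 g(7,1)=35 g(7,3)=21 g(7,5)=7 g(7,7)=1
t=8: g(8,-2)=48 g(8,0)=69 g(8,2)=56 g(8,4)=28 g(8,6)=8 g(8,8)=1
t=9: g(9,-3)=48 g(9,-1)=117 g(9,1)=125 g(9,3)=84 g(9,5)=36 g(9,7)=9 g(9,9)=1
t=10: g(10,-2)=165 g(10,0)=242 g(10,2)=209 g(10,4)=120 g(10,6)=45 g(10,8)=10 g(10,10)=1
t=11: g(11,-3)=165 g(11,-1)=407 g(11,1)=451 g(11,3)=329 g(11,5)=165 g(11,7)=55 g(11,9)=11 g(11,11)=1
t=12: g(12,-2)=572 g(12,0)=858 g(12,2)=780 g(12,4)=494 g(12,6)=220 g(12,8)=66 g(12,10)=12 g(12,12)=1
t=13: g(13,-3)=572 g(13,-1)=1430 g(13,1)=1638 g(13,3)=1274 g(13,5)=714 g(13,7)=286 g(13,9)=78 g(13,11)=13 g(13,13)=1
t=14: g(14,-2)=2002 g(14,0)=3068 g(14,2)=2912 g(14,4)=1988 g(14,6)=1000 g(14,8)=364 g(14,10)=91 g(14,12)=14 g(14,14)=1
t=15: g(15,-3)=2002 g(15,-1)=5070 g(15,1)=5980 g(15,3)=4900 g(15,5)=2988 g(15,7)=1364 g(15,9)=455 g(15,11)=105 g(15,13)=15 g(15,15)=1
t=16: g(16,-2)=7072 g(16,0)=11050 g(16,2)=10880 g(16,4)=7888 g(16,6)=4352 g(16,8)=1819 g(16,10)=560 g(16,12)=120 g(16,14)=16 g(16,16)=1
t=17: g(17,-3)=7072 g(17,-1)=18122 g(17,1)=21930 g(17,3)=18768 g(17,5)=12240 g(17,7)=6171 g(17,9)=2379 g(17,11)=680 g(17,13)=136 g(17,15)=17 g(17,17)=1
t=18: g(18,-2)=25194 g(18,0)=40052 g(18,2)=40698 g(18,4)=31008 g(18,6)=18411 g(18,8)=8550 g(18,10)=3059 g(18,12)=816 g(18,14)=153 g(18,16)=18 g(18,18)=1
t=19: g(19,-3)=25194 g(19,-1)=65246 g(19,1)=80750 g(19,3)=71706 g(19,5)=49419 g(19,7)=26961 g(19,9)=11609 g(19,11)=3875 g(19,13)=969 g(19,15)=171 g(19,17)=19 g(19,19)=1
t=20: g(20,-2)=90440 g(20,0)=145996 g(20,2)=152456 g(20,4)=121125 g(20,6)=76380 g(20,8)=38570 g(20,10)=15484 g(20,12)=4844 g(20,14)=1140 g(20,16)=190 g(20,18)=20 g(20,20)=1
t=21: g(21,-3)=90440 g(21,-1)=236436 g(21,1)=298452 g(21,3)=273581 g(21,5)=197505 g(21,7)=114950 g(21,9)=54054 g(21,11)=20328 g(21,13)=5984 g(21,15)=1330 g(21,17)=210 g(21,19)=21 g(21,21)=1
t=22: g(22,-2)=326876 g(22,0)=534888 g(22,2)=572033 g(22,4)=471086 g(22,6)=312455 g(22,8)=169004 g(22,10)=74382 g(22,12)=26312 g(22,14)=7314 g(22,16)=1540 g(22,18)=231 g(22,20)=22 g(22,22)=1
t=23: g(23,-3)=326876 g(23,-1)=861764 g(23,1)=1106921 g(23,3)=1043119 g(23,5)=783541 g(23,7)=481459 g(23,9)=243386 g(23,11)=100694 g(23,13)=33626 g(23,15)=8854 g(23,17)=1771 g(23,19)=253 g(23,21)=23 g(23,23)=1
t=24: g(24,-2)=1188640 g(24,0)=1968685 g(24,2)=2150040 g(24,4)=1826660 g(24,6)=1265000 g(24,8)=724845 g(24,10)=344080 g(24,12)=134320 g(24,14)=42480 g(24,16)=10625 g(24,18)=2024 g(24,20)=276 g(24,22)=24 g(24,24)=1
t=25: g(25,-3)=1188640 g(25,-1)=3157325 g(25,1)=4118725 g(25,3)=3976700 g(25,5)=3091660 g(25,7)=1989845 g(25,9)=1068925 g(25,11)=478400 g(25,13)=176800 g(25,15)=53105 g(25,17)=12649 g(25,19)=2300 g(25,21)=300 g(25,23)=25 g(25,25)=1
t=26: g(26,-2)=4345965 g(26,0)=7276050 g(26,2)=8095425 g(26,4)=7068360 g(26,6)=5081505 g(26,8)=3058770 g(26,10)=1547325 g(26,12)=655200 g(26,14)=229905 g(26,16)=65754 g(26,18)=14949 g(26,20)=2600 g(26,22)=325 g(26,24)=26 g(26,26)=1
Paths never hitting -4: Σ_s g(26,s) = 37442160
Paths hitting -4: 2^26 - 37442160 = 29666704
P = 29666704/67108864 = 1854169/4194304

Answer: 1854169/4194304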